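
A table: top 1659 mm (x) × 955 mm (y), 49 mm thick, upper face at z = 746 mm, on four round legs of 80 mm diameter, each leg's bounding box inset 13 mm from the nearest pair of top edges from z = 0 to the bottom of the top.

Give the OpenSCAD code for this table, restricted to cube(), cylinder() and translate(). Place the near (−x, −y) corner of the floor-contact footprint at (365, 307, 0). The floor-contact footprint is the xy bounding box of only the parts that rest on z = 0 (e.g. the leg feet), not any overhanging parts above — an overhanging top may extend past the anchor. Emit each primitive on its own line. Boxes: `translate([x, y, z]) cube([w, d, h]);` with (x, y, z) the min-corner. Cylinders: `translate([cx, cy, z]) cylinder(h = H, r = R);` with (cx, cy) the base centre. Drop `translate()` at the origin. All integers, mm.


translate([352, 294, 697]) cube([1659, 955, 49]);
translate([405, 347, 0]) cylinder(h = 697, r = 40);
translate([1958, 347, 0]) cylinder(h = 697, r = 40);
translate([405, 1196, 0]) cylinder(h = 697, r = 40);
translate([1958, 1196, 0]) cylinder(h = 697, r = 40);


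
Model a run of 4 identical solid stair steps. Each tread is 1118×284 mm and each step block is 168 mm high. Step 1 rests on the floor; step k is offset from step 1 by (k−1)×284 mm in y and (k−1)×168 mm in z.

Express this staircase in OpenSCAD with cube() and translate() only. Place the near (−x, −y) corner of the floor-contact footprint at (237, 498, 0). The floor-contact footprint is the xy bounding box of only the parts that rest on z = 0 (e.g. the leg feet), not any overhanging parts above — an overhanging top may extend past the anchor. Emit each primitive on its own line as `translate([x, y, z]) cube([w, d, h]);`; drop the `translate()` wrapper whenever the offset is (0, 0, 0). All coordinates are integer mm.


translate([237, 498, 0]) cube([1118, 284, 168]);
translate([237, 782, 168]) cube([1118, 284, 168]);
translate([237, 1066, 336]) cube([1118, 284, 168]);
translate([237, 1350, 504]) cube([1118, 284, 168]);


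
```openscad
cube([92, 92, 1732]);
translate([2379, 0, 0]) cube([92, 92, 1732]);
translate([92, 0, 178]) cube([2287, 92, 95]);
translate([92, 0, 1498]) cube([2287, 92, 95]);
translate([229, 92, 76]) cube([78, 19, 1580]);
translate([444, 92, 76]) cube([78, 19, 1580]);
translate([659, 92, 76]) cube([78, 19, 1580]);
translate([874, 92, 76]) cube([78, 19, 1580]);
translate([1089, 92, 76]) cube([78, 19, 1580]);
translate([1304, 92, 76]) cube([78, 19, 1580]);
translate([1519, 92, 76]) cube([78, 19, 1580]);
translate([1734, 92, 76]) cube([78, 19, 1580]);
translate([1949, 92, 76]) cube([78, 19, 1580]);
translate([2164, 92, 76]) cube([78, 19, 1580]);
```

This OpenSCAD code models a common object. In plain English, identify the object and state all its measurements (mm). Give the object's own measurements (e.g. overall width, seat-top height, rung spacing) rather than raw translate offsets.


A fence section. Two 92×92 mm posts, 1732 mm tall, stand on the floor with a clear span of 2287 mm between their inner faces. Two horizontal rails of 92×95 mm section span the gap between the posts with their undersides at z = 178 mm and z = 1498 mm, flush with the posts' −y face. 10 pickets, each 78 mm wide, 19 mm thick and 1580 mm tall, are fixed to the +y face of the rails with their bottoms at z = 76 mm, spaced across the span with a 137 mm gap after the −x post and between neighbouring pickets and before the +x post.


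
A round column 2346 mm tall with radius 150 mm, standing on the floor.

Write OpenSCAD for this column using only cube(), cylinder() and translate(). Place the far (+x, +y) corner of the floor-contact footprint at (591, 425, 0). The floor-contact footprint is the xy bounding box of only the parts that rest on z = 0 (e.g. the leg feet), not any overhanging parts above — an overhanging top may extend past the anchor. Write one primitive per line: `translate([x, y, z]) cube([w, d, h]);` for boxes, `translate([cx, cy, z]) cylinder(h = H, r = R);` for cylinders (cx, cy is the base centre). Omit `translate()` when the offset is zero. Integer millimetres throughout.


translate([441, 275, 0]) cylinder(h = 2346, r = 150);


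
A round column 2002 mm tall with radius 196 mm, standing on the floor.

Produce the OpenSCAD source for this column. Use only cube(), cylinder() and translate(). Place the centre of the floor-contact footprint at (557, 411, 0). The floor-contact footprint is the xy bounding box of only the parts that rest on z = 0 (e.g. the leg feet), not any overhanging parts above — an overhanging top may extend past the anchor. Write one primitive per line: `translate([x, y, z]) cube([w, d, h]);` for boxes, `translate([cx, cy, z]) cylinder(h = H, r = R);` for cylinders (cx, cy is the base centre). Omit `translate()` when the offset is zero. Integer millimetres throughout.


translate([557, 411, 0]) cylinder(h = 2002, r = 196);


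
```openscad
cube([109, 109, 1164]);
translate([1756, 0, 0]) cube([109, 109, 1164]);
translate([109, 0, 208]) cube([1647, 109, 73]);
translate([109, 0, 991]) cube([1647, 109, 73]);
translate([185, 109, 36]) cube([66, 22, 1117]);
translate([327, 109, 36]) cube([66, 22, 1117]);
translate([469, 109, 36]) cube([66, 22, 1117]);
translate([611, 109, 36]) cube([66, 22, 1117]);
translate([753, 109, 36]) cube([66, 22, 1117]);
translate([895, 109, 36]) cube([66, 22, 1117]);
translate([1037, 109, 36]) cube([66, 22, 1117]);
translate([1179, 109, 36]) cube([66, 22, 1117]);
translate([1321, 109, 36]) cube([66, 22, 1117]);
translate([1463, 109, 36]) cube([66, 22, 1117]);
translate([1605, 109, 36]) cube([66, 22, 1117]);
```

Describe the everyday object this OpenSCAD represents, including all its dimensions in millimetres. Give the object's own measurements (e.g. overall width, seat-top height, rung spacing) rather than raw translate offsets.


A fence section. Two 109×109 mm posts, 1164 mm tall, stand on the floor with a clear span of 1647 mm between their inner faces. Two horizontal rails of 109×73 mm section span the gap between the posts with their undersides at z = 208 mm and z = 991 mm, flush with the posts' −y face. 11 pickets, each 66 mm wide, 22 mm thick and 1117 mm tall, are fixed to the +y face of the rails with their bottoms at z = 36 mm, spaced across the span with a 76 mm gap after the −x post and between neighbouring pickets, with 85 mm left before the +x post.


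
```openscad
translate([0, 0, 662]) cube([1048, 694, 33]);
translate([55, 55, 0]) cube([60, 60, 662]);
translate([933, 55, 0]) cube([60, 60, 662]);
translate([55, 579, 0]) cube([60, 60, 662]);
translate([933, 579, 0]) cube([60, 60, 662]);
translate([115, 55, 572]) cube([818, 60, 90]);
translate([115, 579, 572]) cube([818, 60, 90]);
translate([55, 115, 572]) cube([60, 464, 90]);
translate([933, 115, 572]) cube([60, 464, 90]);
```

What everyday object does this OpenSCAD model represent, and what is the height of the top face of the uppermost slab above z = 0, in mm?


A table. The table height is 695 mm.

A 1048×694×33 slab sits at z = 662 on four 60 mm square posts — a table. The top surface is at 662 + 33 = 695 mm.


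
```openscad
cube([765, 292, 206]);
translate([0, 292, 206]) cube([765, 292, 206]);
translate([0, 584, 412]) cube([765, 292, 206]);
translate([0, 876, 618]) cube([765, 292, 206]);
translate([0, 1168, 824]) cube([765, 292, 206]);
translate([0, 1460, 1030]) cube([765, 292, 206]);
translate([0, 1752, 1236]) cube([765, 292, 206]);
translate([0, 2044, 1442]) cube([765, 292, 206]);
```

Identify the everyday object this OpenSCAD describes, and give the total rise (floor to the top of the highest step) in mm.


A staircase. The total rise is 1648 mm.

8 identical blocks, each offset up and back from the previous — a staircase. Each step is 206 mm tall and there are 8 of them, so the total rise is 8 × 206 = 1648 mm.


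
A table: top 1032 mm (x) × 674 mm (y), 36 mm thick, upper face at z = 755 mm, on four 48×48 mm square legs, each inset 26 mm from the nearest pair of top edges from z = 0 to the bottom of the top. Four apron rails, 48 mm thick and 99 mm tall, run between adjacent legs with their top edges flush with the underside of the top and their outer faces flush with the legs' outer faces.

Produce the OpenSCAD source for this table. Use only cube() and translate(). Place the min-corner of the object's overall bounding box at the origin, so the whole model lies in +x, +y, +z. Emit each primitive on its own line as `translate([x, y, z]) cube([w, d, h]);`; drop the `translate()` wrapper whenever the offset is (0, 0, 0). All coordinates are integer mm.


// leg_h = 755 - 36 = 719
// apron z = 719 - 99 = 620
translate([0, 0, 719]) cube([1032, 674, 36]);
translate([26, 26, 0]) cube([48, 48, 719]);
translate([958, 26, 0]) cube([48, 48, 719]);
translate([26, 600, 0]) cube([48, 48, 719]);
translate([958, 600, 0]) cube([48, 48, 719]);
translate([74, 26, 620]) cube([884, 48, 99]);
translate([74, 600, 620]) cube([884, 48, 99]);
translate([26, 74, 620]) cube([48, 526, 99]);
translate([958, 74, 620]) cube([48, 526, 99]);


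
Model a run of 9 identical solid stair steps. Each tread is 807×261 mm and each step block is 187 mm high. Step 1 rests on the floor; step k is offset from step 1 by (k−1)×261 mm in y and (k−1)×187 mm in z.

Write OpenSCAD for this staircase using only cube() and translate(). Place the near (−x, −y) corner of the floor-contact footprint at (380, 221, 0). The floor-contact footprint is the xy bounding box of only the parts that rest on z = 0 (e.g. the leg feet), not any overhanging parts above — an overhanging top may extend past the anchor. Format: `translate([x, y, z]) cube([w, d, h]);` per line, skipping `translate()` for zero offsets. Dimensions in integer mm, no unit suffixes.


translate([380, 221, 0]) cube([807, 261, 187]);
translate([380, 482, 187]) cube([807, 261, 187]);
translate([380, 743, 374]) cube([807, 261, 187]);
translate([380, 1004, 561]) cube([807, 261, 187]);
translate([380, 1265, 748]) cube([807, 261, 187]);
translate([380, 1526, 935]) cube([807, 261, 187]);
translate([380, 1787, 1122]) cube([807, 261, 187]);
translate([380, 2048, 1309]) cube([807, 261, 187]);
translate([380, 2309, 1496]) cube([807, 261, 187]);


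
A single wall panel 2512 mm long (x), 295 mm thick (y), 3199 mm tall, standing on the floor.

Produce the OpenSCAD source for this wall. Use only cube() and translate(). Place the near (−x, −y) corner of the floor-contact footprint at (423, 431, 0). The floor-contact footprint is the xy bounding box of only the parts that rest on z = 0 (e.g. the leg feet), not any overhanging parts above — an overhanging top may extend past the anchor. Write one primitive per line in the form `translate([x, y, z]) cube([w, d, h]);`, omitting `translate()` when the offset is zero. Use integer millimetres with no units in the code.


translate([423, 431, 0]) cube([2512, 295, 3199]);


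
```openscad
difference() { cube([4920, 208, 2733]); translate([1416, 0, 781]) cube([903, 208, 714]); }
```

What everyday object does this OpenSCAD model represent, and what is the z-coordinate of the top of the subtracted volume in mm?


A wall with a window opening. The window head height is 1495 mm.

A wall with a rectangular opening subtracted — a window. Sill at z = 781, opening 714 mm tall, so the head is at 781 + 714 = 1495 mm.


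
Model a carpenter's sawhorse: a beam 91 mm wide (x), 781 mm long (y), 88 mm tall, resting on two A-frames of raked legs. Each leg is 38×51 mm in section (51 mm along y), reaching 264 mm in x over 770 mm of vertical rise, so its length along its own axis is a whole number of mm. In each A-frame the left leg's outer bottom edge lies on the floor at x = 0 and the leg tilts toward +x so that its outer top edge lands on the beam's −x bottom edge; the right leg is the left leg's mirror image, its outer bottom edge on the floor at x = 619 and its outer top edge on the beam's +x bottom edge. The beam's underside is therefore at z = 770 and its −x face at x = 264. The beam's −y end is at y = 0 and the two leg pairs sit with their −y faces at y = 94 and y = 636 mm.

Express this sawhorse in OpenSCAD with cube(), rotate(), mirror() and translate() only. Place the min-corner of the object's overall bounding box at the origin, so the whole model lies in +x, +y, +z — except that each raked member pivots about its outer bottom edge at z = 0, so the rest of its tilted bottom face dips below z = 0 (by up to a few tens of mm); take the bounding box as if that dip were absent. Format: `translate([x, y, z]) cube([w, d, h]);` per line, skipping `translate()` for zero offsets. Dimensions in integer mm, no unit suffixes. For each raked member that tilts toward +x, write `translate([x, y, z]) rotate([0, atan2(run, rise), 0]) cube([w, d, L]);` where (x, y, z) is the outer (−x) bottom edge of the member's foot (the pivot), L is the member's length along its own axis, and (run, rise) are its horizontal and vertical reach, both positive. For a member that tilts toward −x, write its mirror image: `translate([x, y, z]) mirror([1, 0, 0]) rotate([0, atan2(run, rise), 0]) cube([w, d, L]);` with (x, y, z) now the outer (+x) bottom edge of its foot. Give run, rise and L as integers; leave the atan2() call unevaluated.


translate([264, 0, 770]) cube([91, 781, 88]);
translate([0, 94, 0]) rotate([0, atan2(264, 770), 0]) cube([38, 51, 814]);
translate([619, 94, 0]) mirror([1, 0, 0]) rotate([0, atan2(264, 770), 0]) cube([38, 51, 814]);
translate([0, 636, 0]) rotate([0, atan2(264, 770), 0]) cube([38, 51, 814]);
translate([619, 636, 0]) mirror([1, 0, 0]) rotate([0, atan2(264, 770), 0]) cube([38, 51, 814]);


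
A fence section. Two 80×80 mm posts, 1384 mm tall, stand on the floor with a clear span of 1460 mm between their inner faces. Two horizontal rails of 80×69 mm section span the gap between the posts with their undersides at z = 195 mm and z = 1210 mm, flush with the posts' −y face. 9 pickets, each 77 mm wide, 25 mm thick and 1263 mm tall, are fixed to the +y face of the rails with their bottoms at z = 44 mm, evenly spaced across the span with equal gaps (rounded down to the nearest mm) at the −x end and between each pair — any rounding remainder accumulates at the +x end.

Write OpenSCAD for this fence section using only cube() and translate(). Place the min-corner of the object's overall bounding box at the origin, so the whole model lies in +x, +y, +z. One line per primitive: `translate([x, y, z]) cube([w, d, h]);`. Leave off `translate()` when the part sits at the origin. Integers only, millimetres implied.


cube([80, 80, 1384]);
translate([1540, 0, 0]) cube([80, 80, 1384]);
translate([80, 0, 195]) cube([1460, 80, 69]);
translate([80, 0, 1210]) cube([1460, 80, 69]);
translate([156, 80, 44]) cube([77, 25, 1263]);
translate([309, 80, 44]) cube([77, 25, 1263]);
translate([462, 80, 44]) cube([77, 25, 1263]);
translate([615, 80, 44]) cube([77, 25, 1263]);
translate([768, 80, 44]) cube([77, 25, 1263]);
translate([921, 80, 44]) cube([77, 25, 1263]);
translate([1074, 80, 44]) cube([77, 25, 1263]);
translate([1227, 80, 44]) cube([77, 25, 1263]);
translate([1380, 80, 44]) cube([77, 25, 1263]);


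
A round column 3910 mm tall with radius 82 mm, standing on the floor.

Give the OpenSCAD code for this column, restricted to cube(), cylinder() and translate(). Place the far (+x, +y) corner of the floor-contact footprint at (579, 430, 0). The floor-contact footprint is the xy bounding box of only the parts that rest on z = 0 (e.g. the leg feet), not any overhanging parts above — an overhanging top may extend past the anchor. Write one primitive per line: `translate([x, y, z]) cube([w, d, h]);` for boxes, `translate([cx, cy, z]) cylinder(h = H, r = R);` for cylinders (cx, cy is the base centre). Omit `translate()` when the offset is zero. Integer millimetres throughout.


translate([497, 348, 0]) cylinder(h = 3910, r = 82);


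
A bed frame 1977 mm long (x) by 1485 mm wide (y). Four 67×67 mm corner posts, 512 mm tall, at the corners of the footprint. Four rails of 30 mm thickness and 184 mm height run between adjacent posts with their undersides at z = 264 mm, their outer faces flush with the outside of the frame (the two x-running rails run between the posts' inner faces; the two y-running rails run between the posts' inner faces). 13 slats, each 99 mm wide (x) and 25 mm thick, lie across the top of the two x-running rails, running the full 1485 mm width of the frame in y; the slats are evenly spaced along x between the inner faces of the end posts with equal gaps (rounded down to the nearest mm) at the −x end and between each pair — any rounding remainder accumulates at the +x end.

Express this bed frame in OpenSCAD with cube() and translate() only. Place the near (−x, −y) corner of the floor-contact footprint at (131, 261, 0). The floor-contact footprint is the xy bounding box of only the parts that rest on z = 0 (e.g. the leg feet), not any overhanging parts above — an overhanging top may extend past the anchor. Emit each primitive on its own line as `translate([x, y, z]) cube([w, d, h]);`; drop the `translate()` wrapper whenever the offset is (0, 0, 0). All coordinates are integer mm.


translate([131, 261, 0]) cube([67, 67, 512]);
translate([131, 1679, 0]) cube([67, 67, 512]);
translate([2041, 261, 0]) cube([67, 67, 512]);
translate([2041, 1679, 0]) cube([67, 67, 512]);
translate([198, 261, 264]) cube([1843, 30, 184]);
translate([198, 1716, 264]) cube([1843, 30, 184]);
translate([131, 328, 264]) cube([30, 1351, 184]);
translate([2078, 328, 264]) cube([30, 1351, 184]);
translate([237, 261, 448]) cube([99, 1485, 25]);
translate([375, 261, 448]) cube([99, 1485, 25]);
translate([513, 261, 448]) cube([99, 1485, 25]);
translate([651, 261, 448]) cube([99, 1485, 25]);
translate([789, 261, 448]) cube([99, 1485, 25]);
translate([927, 261, 448]) cube([99, 1485, 25]);
translate([1065, 261, 448]) cube([99, 1485, 25]);
translate([1203, 261, 448]) cube([99, 1485, 25]);
translate([1341, 261, 448]) cube([99, 1485, 25]);
translate([1479, 261, 448]) cube([99, 1485, 25]);
translate([1617, 261, 448]) cube([99, 1485, 25]);
translate([1755, 261, 448]) cube([99, 1485, 25]);
translate([1893, 261, 448]) cube([99, 1485, 25]);


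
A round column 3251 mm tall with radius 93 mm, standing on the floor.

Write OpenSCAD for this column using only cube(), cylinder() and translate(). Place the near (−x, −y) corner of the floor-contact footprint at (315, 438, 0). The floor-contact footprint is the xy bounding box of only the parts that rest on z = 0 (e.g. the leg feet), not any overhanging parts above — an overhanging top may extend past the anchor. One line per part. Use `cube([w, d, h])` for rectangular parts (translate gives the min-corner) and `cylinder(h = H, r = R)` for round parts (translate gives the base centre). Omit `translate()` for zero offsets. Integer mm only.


translate([408, 531, 0]) cylinder(h = 3251, r = 93);


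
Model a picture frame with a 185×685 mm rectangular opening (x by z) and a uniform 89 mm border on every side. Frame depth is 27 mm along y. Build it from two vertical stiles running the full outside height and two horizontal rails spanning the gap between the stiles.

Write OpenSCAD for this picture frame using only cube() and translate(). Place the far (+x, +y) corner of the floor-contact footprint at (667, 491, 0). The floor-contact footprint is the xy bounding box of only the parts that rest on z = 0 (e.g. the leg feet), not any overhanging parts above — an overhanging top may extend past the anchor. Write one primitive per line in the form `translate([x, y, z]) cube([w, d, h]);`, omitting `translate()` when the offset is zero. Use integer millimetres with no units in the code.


translate([304, 464, 0]) cube([89, 27, 863]);
translate([578, 464, 0]) cube([89, 27, 863]);
translate([393, 464, 0]) cube([185, 27, 89]);
translate([393, 464, 774]) cube([185, 27, 89]);


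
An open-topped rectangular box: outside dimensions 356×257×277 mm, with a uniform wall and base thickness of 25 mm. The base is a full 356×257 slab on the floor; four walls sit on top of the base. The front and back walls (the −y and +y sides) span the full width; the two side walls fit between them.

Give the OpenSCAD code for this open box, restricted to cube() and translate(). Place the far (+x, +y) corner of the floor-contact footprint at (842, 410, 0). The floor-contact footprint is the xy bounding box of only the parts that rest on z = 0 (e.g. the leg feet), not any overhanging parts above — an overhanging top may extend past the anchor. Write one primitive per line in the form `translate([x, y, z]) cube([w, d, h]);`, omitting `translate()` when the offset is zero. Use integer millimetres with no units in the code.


translate([486, 153, 0]) cube([356, 257, 25]);
translate([486, 153, 25]) cube([356, 25, 252]);
translate([486, 385, 25]) cube([356, 25, 252]);
translate([486, 178, 25]) cube([25, 207, 252]);
translate([817, 178, 25]) cube([25, 207, 252]);


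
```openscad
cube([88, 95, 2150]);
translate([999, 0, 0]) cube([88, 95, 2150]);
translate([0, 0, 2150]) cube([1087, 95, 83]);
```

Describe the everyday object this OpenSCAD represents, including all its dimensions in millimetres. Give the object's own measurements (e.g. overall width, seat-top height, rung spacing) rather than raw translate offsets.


A door frame. The clear opening is 911 mm wide and 2150 mm high. Two 88 mm wide jambs, 95 mm deep, stand either side of the opening from the floor to the top of the opening. A 83 mm thick head sits across the top of both jambs, spanning the full outside width of the frame.


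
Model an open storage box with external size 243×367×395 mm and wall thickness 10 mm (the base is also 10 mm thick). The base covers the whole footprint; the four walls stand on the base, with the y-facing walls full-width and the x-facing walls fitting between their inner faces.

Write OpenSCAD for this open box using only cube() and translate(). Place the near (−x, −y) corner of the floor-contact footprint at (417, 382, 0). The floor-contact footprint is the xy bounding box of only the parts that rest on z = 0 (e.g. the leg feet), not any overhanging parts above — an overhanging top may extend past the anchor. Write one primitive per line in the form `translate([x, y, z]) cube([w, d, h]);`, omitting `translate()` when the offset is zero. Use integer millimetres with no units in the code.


translate([417, 382, 0]) cube([243, 367, 10]);
translate([417, 382, 10]) cube([243, 10, 385]);
translate([417, 739, 10]) cube([243, 10, 385]);
translate([417, 392, 10]) cube([10, 347, 385]);
translate([650, 392, 10]) cube([10, 347, 385]);


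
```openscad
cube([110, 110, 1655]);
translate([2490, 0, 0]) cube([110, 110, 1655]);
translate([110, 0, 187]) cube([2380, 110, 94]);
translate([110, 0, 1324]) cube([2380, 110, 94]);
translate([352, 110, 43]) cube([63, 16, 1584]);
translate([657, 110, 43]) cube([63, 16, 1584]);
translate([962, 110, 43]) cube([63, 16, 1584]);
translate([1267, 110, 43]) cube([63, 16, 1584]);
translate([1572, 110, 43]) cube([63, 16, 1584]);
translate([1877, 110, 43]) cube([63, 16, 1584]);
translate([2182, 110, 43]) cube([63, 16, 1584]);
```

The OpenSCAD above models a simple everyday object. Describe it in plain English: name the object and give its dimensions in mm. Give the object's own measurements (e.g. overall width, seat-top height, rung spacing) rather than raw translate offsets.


A fence section. Two 110×110 mm posts, 1655 mm tall, stand on the floor with a clear span of 2380 mm between their inner faces. Two horizontal rails of 110×94 mm section span the gap between the posts with their undersides at z = 187 mm and z = 1324 mm, flush with the posts' −y face. 7 pickets, each 63 mm wide, 16 mm thick and 1584 mm tall, are fixed to the +y face of the rails with their bottoms at z = 43 mm, spaced across the span with a 242 mm gap after the −x post and between neighbouring pickets, with 245 mm left before the +x post.


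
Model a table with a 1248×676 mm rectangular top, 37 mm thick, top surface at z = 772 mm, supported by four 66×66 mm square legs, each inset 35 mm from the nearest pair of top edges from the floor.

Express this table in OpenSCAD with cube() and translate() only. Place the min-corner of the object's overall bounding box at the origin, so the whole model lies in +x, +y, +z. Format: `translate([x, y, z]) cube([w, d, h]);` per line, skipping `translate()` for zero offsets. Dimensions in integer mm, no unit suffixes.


translate([0, 0, 735]) cube([1248, 676, 37]);
translate([35, 35, 0]) cube([66, 66, 735]);
translate([1147, 35, 0]) cube([66, 66, 735]);
translate([35, 575, 0]) cube([66, 66, 735]);
translate([1147, 575, 0]) cube([66, 66, 735]);


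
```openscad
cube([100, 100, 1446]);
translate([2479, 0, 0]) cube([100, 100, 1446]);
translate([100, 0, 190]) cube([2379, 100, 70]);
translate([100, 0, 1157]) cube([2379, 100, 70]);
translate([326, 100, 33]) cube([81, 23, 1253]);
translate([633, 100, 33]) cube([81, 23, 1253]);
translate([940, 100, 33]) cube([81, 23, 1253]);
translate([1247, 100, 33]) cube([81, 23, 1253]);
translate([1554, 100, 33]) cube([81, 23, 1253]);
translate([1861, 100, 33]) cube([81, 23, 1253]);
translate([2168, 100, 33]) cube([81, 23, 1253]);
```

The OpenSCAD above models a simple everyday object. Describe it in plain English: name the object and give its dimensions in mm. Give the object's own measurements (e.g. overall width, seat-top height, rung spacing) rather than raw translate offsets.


A fence section. Two 100×100 mm posts, 1446 mm tall, stand on the floor with a clear span of 2379 mm between their inner faces. Two horizontal rails of 100×70 mm section span the gap between the posts with their undersides at z = 190 mm and z = 1157 mm, flush with the posts' −y face. 7 pickets, each 81 mm wide, 23 mm thick and 1253 mm tall, are fixed to the +y face of the rails with their bottoms at z = 33 mm, spaced across the span with a 226 mm gap after the −x post and between neighbouring pickets, with 230 mm left before the +x post.


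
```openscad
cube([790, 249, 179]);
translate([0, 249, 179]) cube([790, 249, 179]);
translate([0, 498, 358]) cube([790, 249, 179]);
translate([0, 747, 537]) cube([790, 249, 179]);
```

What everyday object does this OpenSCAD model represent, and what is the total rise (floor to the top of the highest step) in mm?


A staircase. The total rise is 716 mm.

4 identical blocks, each offset up and back from the previous — a staircase. Each step is 179 mm tall and there are 4 of them, so the total rise is 4 × 179 = 716 mm.


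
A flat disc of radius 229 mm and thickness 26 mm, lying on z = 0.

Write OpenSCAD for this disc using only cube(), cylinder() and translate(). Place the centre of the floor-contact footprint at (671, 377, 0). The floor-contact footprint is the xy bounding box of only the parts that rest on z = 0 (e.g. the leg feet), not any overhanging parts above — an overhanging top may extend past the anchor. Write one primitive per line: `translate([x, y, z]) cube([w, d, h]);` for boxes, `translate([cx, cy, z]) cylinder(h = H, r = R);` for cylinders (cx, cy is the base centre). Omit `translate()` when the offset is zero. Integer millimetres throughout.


translate([671, 377, 0]) cylinder(h = 26, r = 229);


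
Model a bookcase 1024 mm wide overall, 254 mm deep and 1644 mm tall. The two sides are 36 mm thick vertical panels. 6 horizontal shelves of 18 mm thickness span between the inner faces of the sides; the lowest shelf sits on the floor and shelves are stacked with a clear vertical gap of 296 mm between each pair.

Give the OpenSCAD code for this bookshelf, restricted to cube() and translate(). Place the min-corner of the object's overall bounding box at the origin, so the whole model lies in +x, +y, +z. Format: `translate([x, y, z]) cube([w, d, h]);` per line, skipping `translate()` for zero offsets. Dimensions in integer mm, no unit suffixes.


cube([36, 254, 1644]);
translate([988, 0, 0]) cube([36, 254, 1644]);
translate([36, 0, 0]) cube([952, 254, 18]);
translate([36, 0, 314]) cube([952, 254, 18]);
translate([36, 0, 628]) cube([952, 254, 18]);
translate([36, 0, 942]) cube([952, 254, 18]);
translate([36, 0, 1256]) cube([952, 254, 18]);
translate([36, 0, 1570]) cube([952, 254, 18]);


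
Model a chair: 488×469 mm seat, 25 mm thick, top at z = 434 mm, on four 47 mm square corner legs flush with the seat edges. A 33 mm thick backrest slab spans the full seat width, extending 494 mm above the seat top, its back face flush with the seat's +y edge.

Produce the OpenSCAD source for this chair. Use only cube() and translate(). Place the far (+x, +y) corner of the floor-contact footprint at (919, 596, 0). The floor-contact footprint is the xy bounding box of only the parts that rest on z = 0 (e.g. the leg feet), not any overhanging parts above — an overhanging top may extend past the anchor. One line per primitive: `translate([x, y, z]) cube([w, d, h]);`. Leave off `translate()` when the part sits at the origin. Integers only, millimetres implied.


// leg_h = 434 - 25 = 409
translate([431, 127, 409]) cube([488, 469, 25]);
translate([431, 127, 0]) cube([47, 47, 409]);
translate([872, 127, 0]) cube([47, 47, 409]);
translate([431, 549, 0]) cube([47, 47, 409]);
translate([872, 549, 0]) cube([47, 47, 409]);
translate([431, 563, 434]) cube([488, 33, 494]);


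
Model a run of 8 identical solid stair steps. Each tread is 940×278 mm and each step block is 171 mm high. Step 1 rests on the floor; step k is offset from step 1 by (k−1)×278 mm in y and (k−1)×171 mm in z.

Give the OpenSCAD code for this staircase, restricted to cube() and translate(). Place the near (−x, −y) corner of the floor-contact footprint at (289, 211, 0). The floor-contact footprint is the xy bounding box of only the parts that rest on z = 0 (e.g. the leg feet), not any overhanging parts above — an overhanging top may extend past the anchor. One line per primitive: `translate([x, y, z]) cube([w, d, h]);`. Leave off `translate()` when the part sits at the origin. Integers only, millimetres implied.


translate([289, 211, 0]) cube([940, 278, 171]);
translate([289, 489, 171]) cube([940, 278, 171]);
translate([289, 767, 342]) cube([940, 278, 171]);
translate([289, 1045, 513]) cube([940, 278, 171]);
translate([289, 1323, 684]) cube([940, 278, 171]);
translate([289, 1601, 855]) cube([940, 278, 171]);
translate([289, 1879, 1026]) cube([940, 278, 171]);
translate([289, 2157, 1197]) cube([940, 278, 171]);


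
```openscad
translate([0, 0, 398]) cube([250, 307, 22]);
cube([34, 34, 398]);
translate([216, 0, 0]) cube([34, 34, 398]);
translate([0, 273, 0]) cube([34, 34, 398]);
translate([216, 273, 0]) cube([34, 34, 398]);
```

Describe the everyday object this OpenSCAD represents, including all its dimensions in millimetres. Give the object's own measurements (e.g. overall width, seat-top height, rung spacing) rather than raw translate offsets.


A four-legged stool. The seat is a 250×307×22 mm slab whose top surface is at z = 420 mm; four square legs, each 34×34 mm in cross-section, run from the floor (z = 0) to the underside of the seat, each flush with a corner of the seat.


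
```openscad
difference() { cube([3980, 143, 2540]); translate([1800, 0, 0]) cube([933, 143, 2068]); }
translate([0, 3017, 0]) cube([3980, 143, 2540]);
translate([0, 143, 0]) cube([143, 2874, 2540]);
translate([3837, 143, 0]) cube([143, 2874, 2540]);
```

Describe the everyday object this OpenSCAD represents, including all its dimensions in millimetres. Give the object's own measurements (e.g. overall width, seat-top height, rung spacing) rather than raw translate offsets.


A single room: four walls, each 2540 mm tall and 143 mm thick, enclosing an outside footprint 3980×3160 mm (x × y), no floor or roof. The front and back walls (−y and +y sides) run the full x-width; the side walls fit between their inner faces. A door opening 933 mm wide and 2068 mm tall is cut through the front wall from the floor up, its −x edge 1800 mm from the wall's −x end.


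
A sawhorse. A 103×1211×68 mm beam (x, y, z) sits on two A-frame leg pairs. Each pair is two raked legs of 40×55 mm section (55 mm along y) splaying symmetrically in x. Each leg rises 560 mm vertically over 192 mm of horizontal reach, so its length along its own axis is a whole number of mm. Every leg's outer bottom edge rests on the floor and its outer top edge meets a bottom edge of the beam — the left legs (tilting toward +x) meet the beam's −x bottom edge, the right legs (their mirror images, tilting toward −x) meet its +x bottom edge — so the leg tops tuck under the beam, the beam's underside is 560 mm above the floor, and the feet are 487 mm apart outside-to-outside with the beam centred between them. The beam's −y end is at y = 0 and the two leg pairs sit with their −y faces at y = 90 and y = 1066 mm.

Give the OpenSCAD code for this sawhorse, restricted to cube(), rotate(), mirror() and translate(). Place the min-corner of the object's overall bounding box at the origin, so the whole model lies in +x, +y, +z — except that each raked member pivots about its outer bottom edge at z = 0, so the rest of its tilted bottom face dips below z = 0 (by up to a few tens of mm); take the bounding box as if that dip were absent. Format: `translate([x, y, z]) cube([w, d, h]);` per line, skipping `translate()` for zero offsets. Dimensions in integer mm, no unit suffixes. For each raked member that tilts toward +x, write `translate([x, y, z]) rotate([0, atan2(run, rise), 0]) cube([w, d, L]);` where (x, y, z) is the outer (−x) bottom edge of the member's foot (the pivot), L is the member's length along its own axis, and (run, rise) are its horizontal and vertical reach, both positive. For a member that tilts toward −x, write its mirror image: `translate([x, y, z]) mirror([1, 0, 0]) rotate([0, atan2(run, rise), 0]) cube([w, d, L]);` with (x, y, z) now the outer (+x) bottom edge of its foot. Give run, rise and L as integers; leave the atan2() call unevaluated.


translate([192, 0, 560]) cube([103, 1211, 68]);
translate([0, 90, 0]) rotate([0, atan2(192, 560), 0]) cube([40, 55, 592]);
translate([487, 90, 0]) mirror([1, 0, 0]) rotate([0, atan2(192, 560), 0]) cube([40, 55, 592]);
translate([0, 1066, 0]) rotate([0, atan2(192, 560), 0]) cube([40, 55, 592]);
translate([487, 1066, 0]) mirror([1, 0, 0]) rotate([0, atan2(192, 560), 0]) cube([40, 55, 592]);


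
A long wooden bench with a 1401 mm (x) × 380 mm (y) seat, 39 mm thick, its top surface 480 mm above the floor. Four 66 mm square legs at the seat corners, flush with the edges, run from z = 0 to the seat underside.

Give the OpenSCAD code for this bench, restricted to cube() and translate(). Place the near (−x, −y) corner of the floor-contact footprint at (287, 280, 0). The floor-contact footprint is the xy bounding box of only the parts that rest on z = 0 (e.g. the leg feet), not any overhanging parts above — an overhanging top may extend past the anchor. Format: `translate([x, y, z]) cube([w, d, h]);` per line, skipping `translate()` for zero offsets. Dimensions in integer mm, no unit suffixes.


translate([287, 280, 441]) cube([1401, 380, 39]);
translate([287, 280, 0]) cube([66, 66, 441]);
translate([287, 594, 0]) cube([66, 66, 441]);
translate([1622, 280, 0]) cube([66, 66, 441]);
translate([1622, 594, 0]) cube([66, 66, 441]);


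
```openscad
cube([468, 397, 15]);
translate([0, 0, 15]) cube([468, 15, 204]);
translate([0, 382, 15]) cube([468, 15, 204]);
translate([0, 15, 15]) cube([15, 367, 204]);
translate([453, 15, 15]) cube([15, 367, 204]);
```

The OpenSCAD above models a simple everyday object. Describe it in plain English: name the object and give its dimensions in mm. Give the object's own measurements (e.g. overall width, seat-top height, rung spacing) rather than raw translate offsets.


An open-topped rectangular box: outside dimensions 468×397×219 mm, with a uniform wall and base thickness of 15 mm. The base is a full 468×397 slab on the floor; four walls sit on top of the base. The front and back walls (the −y and +y sides) span the full width; the two side walls fit between them.


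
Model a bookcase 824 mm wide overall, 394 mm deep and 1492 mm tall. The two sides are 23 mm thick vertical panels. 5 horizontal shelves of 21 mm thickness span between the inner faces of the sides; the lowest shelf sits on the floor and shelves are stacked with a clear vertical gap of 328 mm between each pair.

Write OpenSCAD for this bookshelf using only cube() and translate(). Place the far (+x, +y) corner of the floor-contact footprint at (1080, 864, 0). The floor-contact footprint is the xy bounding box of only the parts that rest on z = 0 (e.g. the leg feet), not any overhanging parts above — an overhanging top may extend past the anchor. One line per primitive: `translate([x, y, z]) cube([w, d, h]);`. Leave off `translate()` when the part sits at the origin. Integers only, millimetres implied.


translate([256, 470, 0]) cube([23, 394, 1492]);
translate([1057, 470, 0]) cube([23, 394, 1492]);
translate([279, 470, 0]) cube([778, 394, 21]);
translate([279, 470, 349]) cube([778, 394, 21]);
translate([279, 470, 698]) cube([778, 394, 21]);
translate([279, 470, 1047]) cube([778, 394, 21]);
translate([279, 470, 1396]) cube([778, 394, 21]);


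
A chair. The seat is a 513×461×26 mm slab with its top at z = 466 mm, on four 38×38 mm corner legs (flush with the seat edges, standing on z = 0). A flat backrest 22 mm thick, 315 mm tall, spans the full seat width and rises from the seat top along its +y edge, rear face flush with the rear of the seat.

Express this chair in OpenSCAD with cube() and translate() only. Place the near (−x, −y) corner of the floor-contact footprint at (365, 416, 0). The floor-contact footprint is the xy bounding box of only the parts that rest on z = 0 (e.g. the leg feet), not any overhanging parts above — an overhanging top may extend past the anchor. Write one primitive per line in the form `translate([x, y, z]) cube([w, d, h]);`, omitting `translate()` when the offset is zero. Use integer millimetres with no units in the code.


translate([365, 416, 440]) cube([513, 461, 26]);
translate([365, 416, 0]) cube([38, 38, 440]);
translate([840, 416, 0]) cube([38, 38, 440]);
translate([365, 839, 0]) cube([38, 38, 440]);
translate([840, 839, 0]) cube([38, 38, 440]);
translate([365, 855, 466]) cube([513, 22, 315]);


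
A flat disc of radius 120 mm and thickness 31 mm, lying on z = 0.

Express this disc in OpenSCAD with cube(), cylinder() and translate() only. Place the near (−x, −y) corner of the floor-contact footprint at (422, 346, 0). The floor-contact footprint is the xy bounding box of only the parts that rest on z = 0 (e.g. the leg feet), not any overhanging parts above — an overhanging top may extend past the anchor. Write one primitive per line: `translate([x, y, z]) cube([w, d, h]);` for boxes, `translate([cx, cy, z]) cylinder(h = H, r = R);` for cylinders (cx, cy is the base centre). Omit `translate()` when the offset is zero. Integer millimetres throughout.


translate([542, 466, 0]) cylinder(h = 31, r = 120);


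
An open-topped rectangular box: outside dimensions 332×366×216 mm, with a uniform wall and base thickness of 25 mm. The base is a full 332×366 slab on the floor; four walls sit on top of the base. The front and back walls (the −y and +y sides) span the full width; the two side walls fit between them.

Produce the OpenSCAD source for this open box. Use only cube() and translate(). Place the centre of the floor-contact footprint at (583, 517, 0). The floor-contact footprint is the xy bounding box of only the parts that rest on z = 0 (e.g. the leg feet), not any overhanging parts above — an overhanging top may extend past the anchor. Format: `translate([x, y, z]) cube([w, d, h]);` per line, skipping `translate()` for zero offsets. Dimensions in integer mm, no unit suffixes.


translate([417, 334, 0]) cube([332, 366, 25]);
translate([417, 334, 25]) cube([332, 25, 191]);
translate([417, 675, 25]) cube([332, 25, 191]);
translate([417, 359, 25]) cube([25, 316, 191]);
translate([724, 359, 25]) cube([25, 316, 191]);
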